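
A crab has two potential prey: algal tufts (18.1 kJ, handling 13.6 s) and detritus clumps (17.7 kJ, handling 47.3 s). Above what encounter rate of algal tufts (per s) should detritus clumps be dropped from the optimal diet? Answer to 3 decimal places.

Drop detritus clumps once their profitability E₂/h₂ falls below the rate achievable on algal tufts alone: E₂/h₂ = λE₁/(1 + λh₁).
Solve for λ: λE₁h₂ = E₂(1 + λh₁) → λ(E₁h₂ − E₂h₁) = E₂ → λ = E₂/(E₁h₂ − E₂h₁).
λ = 17.7/(18.1×47.3 − 17.7×13.6) = 17.7/615.4 = 0.02876 per s.

0.029 per s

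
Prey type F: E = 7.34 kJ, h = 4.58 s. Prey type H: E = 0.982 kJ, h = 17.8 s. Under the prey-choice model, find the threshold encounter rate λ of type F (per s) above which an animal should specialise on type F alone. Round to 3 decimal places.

At the threshold, the rate on type F alone equals the profitability of type H: λ·7.34/(1 + λ·4.58) = 0.982/17.8 = 0.05517.
Rearranging, λ(7.34 − 0.05517×4.58) = 0.05517, so λ = 0.05517/7.087 = 0.007784 per s.

0.008 per s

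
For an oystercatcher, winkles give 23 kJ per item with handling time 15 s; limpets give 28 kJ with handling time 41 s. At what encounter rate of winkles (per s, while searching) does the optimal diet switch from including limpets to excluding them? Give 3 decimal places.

At the threshold, the rate on winkles alone equals the profitability of limpets: λ·23/(1 + λ·15) = 28/41 = 0.6829.
Rearranging, λ(23 − 0.6829×15) = 0.6829, so λ = 0.6829/12.76 = 0.05354 per s.

0.054 per s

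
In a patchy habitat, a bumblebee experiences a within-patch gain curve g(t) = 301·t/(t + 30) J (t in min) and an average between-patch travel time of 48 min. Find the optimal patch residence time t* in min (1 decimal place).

Maximise g(t)/(T+t): set derivative to zero → g'(t)(T+t) = g(t).
g'(t) = 301·30/(t + 30)². Setting 301·30/(t+30)² = 301t/[(t+30)(48+t)] gives 30(48+t) = t(t+30), so t² = 30×48 = 1440.
t* = √1440 = 37.95 min.

37.9 min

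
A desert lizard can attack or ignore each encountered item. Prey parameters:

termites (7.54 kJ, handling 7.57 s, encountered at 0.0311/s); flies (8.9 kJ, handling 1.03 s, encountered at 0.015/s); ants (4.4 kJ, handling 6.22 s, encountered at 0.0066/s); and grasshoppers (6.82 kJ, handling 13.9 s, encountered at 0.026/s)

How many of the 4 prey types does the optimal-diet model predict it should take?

E/h in descending order: flies 8.64, termites 0.996, ants 0.707, grasshoppers 0.491 kJ/s. The optimal diet is the largest prefix of this list for which every included type satisfies E_i/h_i > R on the types above it.
Rate on top 1: 0.1315. termites: 0.996 > 0.1315 → include.
Rate on top 2: 0.2942. ants: 0.707 > 0.2942 → include.
Rate on top 3: 0.3073. grasshoppers: 0.491 > 0.3073 → include.
Optimal diet: flies, termites, ants, grasshoppers — 4 of 4 types.

4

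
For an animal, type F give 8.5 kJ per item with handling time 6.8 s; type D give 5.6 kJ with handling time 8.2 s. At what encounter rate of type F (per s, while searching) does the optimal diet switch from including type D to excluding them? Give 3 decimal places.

The zero-one rule: include type D iff E₂/h₂ > λE₁/(1+λh₁). Equality gives the switch point.
λE₁h₂ = E₂ + λE₂h₁ ⇒ λ = E₂/(E₁h₂ − E₂h₁) = 5.6/(69.7 − 38.08) = 0.1771 per s.

0.177 per s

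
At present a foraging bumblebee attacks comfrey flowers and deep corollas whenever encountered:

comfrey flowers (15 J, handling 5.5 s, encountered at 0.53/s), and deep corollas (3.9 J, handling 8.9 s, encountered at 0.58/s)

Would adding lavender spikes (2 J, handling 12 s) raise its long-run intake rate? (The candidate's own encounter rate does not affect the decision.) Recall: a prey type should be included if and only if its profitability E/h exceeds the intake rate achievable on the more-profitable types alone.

On comfrey flowers and deep corollas alone, R = ΣλE/(1+Σλh) = 10.21/9.077 = 1.125 J/s.
Profitability of lavender spikes: 2/12 = 0.1667 J/s.
0.1667 < 1.125, so adding lavender spikes would lower the average — exclude it.

No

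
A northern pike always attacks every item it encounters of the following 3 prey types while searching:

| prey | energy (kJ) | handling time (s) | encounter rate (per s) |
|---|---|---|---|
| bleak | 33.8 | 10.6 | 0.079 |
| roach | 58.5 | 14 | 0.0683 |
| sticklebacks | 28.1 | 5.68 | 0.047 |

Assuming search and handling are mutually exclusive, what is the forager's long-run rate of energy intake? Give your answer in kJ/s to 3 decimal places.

2.609 kJ/s

R = Σλ_iE_i / (1 + Σλ_ih_i)
Numerator: 0.079×33.8 + 0.0683×58.5 + 0.047×28.1 = 7.986
Denominator: 1 + 0.079×10.6 + 0.0683×14 + 0.047×5.68 = 3.061
R = 7.986/3.061 = 2.609 kJ/s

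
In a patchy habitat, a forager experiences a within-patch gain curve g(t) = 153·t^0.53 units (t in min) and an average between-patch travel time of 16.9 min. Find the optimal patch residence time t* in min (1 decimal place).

Optimal t* satisfies g'(t*) = g(t*)/(T + t*).
g'(t) = 0.53·153·t^-0.47. Setting 0.53·153·t^-0.47 = 153·t^0.53/(16.9+t) gives 0.53(16.9+t) = t, so 0.47·t = 0.53×16.9.
t* = 0.53×16.9/0.47 = 19.06 min.

19.1 min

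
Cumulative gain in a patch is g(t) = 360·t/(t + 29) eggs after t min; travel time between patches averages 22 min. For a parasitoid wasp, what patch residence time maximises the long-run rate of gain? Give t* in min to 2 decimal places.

Optimal t* satisfies g'(t*) = g(t*)/(T + t*).
g'(t) = 360·29/(t + 29)². Setting 360·29/(t+29)² = 360t/[(t+29)(22+t)] gives 29(22+t) = t(t+29), so t² = 29×22 = 638.
t* = √638 = 25.26 min.

25.26 min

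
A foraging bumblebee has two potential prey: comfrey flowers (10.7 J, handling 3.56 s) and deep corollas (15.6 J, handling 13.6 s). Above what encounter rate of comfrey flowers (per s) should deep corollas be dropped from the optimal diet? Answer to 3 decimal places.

0.173 per s

At the threshold, the rate on comfrey flowers alone equals the profitability of deep corollas: λ·10.7/(1 + λ·3.56) = 15.6/13.6 = 1.147.
Rearranging, λ(10.7 − 1.147×3.56) = 1.147, so λ = 1.147/6.616 = 0.1734 per s.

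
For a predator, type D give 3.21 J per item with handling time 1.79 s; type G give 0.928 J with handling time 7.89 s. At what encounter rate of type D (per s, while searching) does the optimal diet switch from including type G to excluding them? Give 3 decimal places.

0.039 per s

The zero-one rule: include type G iff E₂/h₂ > λE₁/(1+λh₁). Equality gives the switch point.
λE₁h₂ = E₂ + λE₂h₁ ⇒ λ = E₂/(E₁h₂ − E₂h₁) = 0.928/(25.33 − 1.661) = 0.03921 per s.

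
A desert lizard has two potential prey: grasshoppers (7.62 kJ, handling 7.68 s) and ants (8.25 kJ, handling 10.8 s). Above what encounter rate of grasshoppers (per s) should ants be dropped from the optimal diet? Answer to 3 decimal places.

At the threshold, the rate on grasshoppers alone equals the profitability of ants: λ·7.62/(1 + λ·7.68) = 8.25/10.8 = 0.7639.
Rearranging, λ(7.62 − 0.7639×7.68) = 0.7639, so λ = 0.7639/1.753 = 0.4357 per s.

0.436 per s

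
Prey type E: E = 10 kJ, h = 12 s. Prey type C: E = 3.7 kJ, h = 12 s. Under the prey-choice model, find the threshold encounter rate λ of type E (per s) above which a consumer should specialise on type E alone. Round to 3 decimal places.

0.049 per s

Drop type C once their profitability E₂/h₂ falls below the rate achievable on type E alone: E₂/h₂ = λE₁/(1 + λh₁).
Solve for λ: λE₁h₂ = E₂(1 + λh₁) → λ(E₁h₂ − E₂h₁) = E₂ → λ = E₂/(E₁h₂ − E₂h₁).
λ = 3.7/(10×12 − 3.7×12) = 3.7/75.6 = 0.04894 per s.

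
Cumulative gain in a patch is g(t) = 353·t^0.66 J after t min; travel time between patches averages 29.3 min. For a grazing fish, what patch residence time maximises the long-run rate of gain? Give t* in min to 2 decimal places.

Optimal t* satisfies g'(t*) = g(t*)/(T + t*).
g'(t) = 0.66·353·t^-0.34. Setting 0.66·353·t^-0.34 = 353·t^0.66/(29.3+t) gives 0.66(29.3+t) = t, so 0.34·t = 0.66×29.3.
t* = 0.66×29.3/0.34 = 56.88 min.

56.88 min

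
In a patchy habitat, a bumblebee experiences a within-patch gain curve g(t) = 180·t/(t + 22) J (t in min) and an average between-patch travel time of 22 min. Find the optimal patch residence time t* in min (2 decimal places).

By the marginal value theorem, leave when the instantaneous gain rate g'(t) equals the habitat-wide average g(t)/(T + t).
g'(t) = 180·22/(t + 22)². Setting 180·22/(t+22)² = 180t/[(t+22)(22+t)] gives 22(22+t) = t(t+22), so t² = 22×22 = 484.
t* = √484 = 22 min.

22.00 min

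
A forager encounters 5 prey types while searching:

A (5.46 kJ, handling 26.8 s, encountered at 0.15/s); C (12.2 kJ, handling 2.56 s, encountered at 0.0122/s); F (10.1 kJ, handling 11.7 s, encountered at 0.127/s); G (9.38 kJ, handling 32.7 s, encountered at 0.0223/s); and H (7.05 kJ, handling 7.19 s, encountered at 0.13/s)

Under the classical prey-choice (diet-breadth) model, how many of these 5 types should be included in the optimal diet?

3

Rank by E/h (kJ/s): C 4.77, H 0.981, F 0.863, G 0.287, A 0.204. Include each in turn until the next type's E/h falls below the running intake rate.
Rate on top 1: 0.1443. H: 0.981 > 0.1443 → include.
Rate on top 2: 0.5419. F: 0.863 > 0.5419 → include.
Rate on top 3: 0.6802. G: 0.287 < 0.6802 → exclude; stop.
Optimal diet: C, H, F — 3 of 5 types.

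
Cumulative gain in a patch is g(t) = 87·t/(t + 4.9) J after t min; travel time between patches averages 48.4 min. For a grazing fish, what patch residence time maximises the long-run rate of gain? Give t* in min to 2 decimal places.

15.40 min

Optimal t* satisfies g'(t*) = g(t*)/(T + t*).
g'(t) = 87·4.9/(t + 4.9)². Setting 87·4.9/(t+4.9)² = 87t/[(t+4.9)(48.4+t)] gives 4.9(48.4+t) = t(t+4.9), so t² = 4.9×48.4 = 237.2.
t* = √237.2 = 15.4 min.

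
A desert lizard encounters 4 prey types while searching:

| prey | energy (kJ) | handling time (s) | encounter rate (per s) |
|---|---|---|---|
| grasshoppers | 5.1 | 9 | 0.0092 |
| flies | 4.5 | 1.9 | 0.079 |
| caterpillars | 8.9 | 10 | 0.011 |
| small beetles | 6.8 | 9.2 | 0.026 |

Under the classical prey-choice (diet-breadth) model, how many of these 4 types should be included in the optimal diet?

4

Rank by E/h (kJ/s): flies 2.37, caterpillars 0.89, small beetles 0.739, grasshoppers 0.567. Include each in turn until the next type's E/h falls below the running intake rate.
Rate on top 1: 0.3091. caterpillars: 0.89 > 0.3091 → include.
Rate on top 2: 0.3598. small beetles: 0.739 > 0.3598 → include.
Rate on top 3: 0.4203. grasshoppers: 0.567 > 0.4203 → include.
Optimal diet: flies, caterpillars, small beetles, grasshoppers — 4 of 4 types.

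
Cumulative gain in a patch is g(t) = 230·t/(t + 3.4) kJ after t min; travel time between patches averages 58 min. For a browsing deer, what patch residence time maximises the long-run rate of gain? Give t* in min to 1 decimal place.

Maximise g(t)/(T+t): set derivative to zero → g'(t)(T+t) = g(t).
g'(t) = 230·3.4/(t + 3.4)². Setting 230·3.4/(t+3.4)² = 230t/[(t+3.4)(58+t)] gives 3.4(58+t) = t(t+3.4), so t² = 3.4×58 = 197.2.
t* = √197.2 = 14.04 min.

14.0 min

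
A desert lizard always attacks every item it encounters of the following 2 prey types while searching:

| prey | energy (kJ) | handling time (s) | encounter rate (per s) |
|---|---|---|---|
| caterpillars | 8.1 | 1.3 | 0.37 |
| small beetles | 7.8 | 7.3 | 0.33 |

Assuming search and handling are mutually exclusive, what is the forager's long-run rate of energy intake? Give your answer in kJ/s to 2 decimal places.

1.43 kJ/s

Energy encountered per unit search time: 0.37×8.1 + 0.33×7.8 = 5.571 kJ/s.
Handling time per unit search time: 0.37×1.3 + 0.33×7.3 = 2.89.
Rate = 5.571/(1 + 2.89) = 1.432 kJ/s.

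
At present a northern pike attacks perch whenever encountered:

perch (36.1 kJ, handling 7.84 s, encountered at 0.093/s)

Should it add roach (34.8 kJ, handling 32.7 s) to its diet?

Intake rate on the current diet: R = (0.093×36.1) / (1 + 0.093×7.84) = 3.357/1.729 = 1.942 kJ/s.
Profitability of roach: 34.8/32.7 = 1.064 kJ/s.
Since 1.064 < R, time spent handling roach is better spent searching.

No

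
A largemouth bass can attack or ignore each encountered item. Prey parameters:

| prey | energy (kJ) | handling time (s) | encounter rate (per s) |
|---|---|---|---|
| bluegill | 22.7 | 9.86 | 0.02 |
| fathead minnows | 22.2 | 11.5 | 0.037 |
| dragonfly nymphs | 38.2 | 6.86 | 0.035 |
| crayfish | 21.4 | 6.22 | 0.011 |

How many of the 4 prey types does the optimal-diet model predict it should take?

Rank by E/h (kJ/s): dragonfly nymphs 5.57, crayfish 3.44, bluegill 2.3, fathead minnows 1.93. Include each in turn until the next type's E/h falls below the running intake rate.
Rate on top 1: 1.078. crayfish: 3.44 > 1.078 → include.
Rate on top 2: 1.202. bluegill: 2.3 > 1.202 → include.
Rate on top 3: 1.346. fathead minnows: 1.93 > 1.346 → include.
Optimal diet: dragonfly nymphs, crayfish, bluegill, fathead minnows — 4 of 4 types.

4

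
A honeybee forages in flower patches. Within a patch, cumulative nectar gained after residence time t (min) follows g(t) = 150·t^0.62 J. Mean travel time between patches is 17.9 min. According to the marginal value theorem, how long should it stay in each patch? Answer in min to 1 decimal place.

29.2 min

Optimal t* satisfies g'(t*) = g(t*)/(T + t*).
g'(t) = 0.62·150·t^-0.38. Setting 0.62·150·t^-0.38 = 150·t^0.62/(17.9+t) gives 0.62(17.9+t) = t, so 0.38·t = 0.62×17.9.
t* = 0.62×17.9/0.38 = 29.21 min.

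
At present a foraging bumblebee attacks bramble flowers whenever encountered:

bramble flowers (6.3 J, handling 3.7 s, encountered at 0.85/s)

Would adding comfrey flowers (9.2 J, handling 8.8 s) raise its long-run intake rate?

Intake rate on the current diet: R = (0.85×6.3) / (1 + 0.85×3.7) = 5.355/4.145 = 1.292 J/s.
Profitability of comfrey flowers: 9.2/8.8 = 1.045 J/s.
1.045 < 1.292, so adding comfrey flowers would lower the average — exclude it.

No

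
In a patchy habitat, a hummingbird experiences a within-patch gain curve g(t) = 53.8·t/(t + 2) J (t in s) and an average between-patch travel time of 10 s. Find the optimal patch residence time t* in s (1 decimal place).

4.5 s

Optimal t* satisfies g'(t*) = g(t*)/(T + t*).
g'(t) = 53.8·2/(t + 2)². Setting 53.8·2/(t+2)² = 53.8t/[(t+2)(10+t)] gives 2(10+t) = t(t+2), so t² = 2×10 = 20.
t* = √20 = 4.472 s.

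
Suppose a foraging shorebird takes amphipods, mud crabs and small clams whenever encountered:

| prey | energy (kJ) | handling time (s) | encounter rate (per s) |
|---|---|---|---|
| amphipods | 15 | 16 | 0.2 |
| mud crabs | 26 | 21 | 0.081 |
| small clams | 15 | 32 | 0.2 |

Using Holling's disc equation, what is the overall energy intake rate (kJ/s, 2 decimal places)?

R = (0.2×15 + 0.081×26 + 0.2×15) / (1 + 0.2×16 + 0.081×21 + 0.2×32) = 8.106/12.3 = 0.659 kJ/s.

0.66 kJ/s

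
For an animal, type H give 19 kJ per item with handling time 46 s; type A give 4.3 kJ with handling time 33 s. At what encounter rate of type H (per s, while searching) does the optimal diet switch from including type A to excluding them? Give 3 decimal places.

0.010 per s

At the threshold, the rate on type H alone equals the profitability of type A: λ·19/(1 + λ·46) = 4.3/33 = 0.1303.
Rearranging, λ(19 − 0.1303×46) = 0.1303, so λ = 0.1303/13.01 = 0.01002 per s.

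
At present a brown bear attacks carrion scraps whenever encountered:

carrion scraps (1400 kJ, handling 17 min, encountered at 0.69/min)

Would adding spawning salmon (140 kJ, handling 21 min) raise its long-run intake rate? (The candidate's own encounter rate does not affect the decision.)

Current rate: (0.69×1400)/(1 + 0.69×17) = 75.88 kJ/min.
Profitability of spawning salmon: 140/21 = 6.667 kJ/min.
6.667 < 75.88, so adding spawning salmon would lower the average — exclude it.

No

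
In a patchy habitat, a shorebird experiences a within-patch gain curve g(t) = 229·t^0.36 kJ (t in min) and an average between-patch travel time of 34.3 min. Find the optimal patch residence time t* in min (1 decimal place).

19.3 min

Maximise g(t)/(T+t): set derivative to zero → g'(t)(T+t) = g(t).
g'(t) = 0.36·229·t^-0.64. Setting 0.36·229·t^-0.64 = 229·t^0.36/(34.3+t) gives 0.36(34.3+t) = t, so 0.64·t = 0.36×34.3.
t* = 0.36×34.3/0.64 = 19.29 min.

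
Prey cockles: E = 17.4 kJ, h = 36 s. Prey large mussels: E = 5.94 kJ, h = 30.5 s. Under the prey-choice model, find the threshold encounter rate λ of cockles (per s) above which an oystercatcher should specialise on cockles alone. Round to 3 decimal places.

0.019 per s

Drop large mussels once their profitability E₂/h₂ falls below the rate achievable on cockles alone: E₂/h₂ = λE₁/(1 + λh₁).
Solve for λ: λE₁h₂ = E₂(1 + λh₁) → λ(E₁h₂ − E₂h₁) = E₂ → λ = E₂/(E₁h₂ − E₂h₁).
λ = 5.94/(17.4×30.5 − 5.94×36) = 5.94/316.9 = 0.01875 per s.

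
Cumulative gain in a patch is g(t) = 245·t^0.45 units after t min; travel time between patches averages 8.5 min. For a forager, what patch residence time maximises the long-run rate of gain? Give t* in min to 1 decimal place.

7.0 min

Maximise g(t)/(T+t): set derivative to zero → g'(t)(T+t) = g(t).
g'(t) = 0.45·245·t^-0.55. Setting 0.45·245·t^-0.55 = 245·t^0.45/(8.5+t) gives 0.45(8.5+t) = t, so 0.55·t = 0.45×8.5.
t* = 0.45×8.5/0.55 = 6.955 min.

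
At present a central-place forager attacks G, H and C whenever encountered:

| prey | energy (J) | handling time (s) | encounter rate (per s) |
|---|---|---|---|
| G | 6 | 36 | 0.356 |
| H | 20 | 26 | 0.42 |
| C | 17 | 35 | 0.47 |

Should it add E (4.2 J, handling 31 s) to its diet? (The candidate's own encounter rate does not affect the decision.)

Intake rate on the current diet: R = (0.356×6 + 0.42×20 + 0.47×17) / (1 + 0.356×36 + 0.42×26 + 0.47×35) = 18.53/41.19 = 0.4498 J/s.
E: E/h = 4.2/31 = 0.1355 J/s.
Since 0.1355 < R, time spent handling E is better spent searching.

No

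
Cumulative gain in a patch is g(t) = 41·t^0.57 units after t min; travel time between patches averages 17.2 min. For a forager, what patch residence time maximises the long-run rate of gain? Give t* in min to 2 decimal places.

Maximise g(t)/(T+t): set derivative to zero → g'(t)(T+t) = g(t).
g'(t) = 0.57·41·t^-0.43. Setting 0.57·41·t^-0.43 = 41·t^0.57/(17.2+t) gives 0.57(17.2+t) = t, so 0.43·t = 0.57×17.2.
t* = 0.57×17.2/0.43 = 22.8 min.

22.80 min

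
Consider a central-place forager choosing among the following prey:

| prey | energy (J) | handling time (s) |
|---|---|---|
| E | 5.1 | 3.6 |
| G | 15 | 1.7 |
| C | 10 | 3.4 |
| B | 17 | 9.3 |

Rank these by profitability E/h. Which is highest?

Profitability E/h (J/s): E = 5.1/3.6 = 1.42, G = 15/1.7 = 8.82, C = 10/3.4 = 2.94, B = 17/9.3 = 1.83.
Ranked: G > C > B > E.

G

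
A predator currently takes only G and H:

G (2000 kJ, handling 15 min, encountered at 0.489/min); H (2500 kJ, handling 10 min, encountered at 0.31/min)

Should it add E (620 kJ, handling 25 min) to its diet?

No

On G and H alone, R = ΣλE/(1+Σλh) = 1753/11.44 = 153.3 kJ/min.
E: E/h = 620/25 = 24.8 kJ/min.
Since 24.8 < R, time spent handling E is better spent searching.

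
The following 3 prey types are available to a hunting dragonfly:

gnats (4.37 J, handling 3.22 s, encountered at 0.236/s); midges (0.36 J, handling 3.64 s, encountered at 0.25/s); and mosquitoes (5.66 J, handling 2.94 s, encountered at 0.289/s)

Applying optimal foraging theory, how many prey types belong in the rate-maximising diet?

2

E/h in descending order: mosquitoes 1.93, gnats 1.36, midges 0.0989 J/s. The optimal diet is the largest prefix of this list for which every included type satisfies E_i/h_i > R on the types above it.
Rate on top 1: 0.8843. gnats: 1.36 > 0.8843 → include.
Rate on top 2: 1.022. midges: 0.0989 < 1.022 → exclude; stop.
Optimal diet: mosquitoes, gnats — 2 of 3 types.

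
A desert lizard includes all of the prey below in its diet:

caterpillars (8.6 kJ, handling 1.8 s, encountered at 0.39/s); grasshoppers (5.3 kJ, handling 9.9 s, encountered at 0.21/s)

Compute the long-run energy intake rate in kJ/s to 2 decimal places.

1.18 kJ/s

R = Σλ_iE_i / (1 + Σλ_ih_i)
Numerator: 0.39×8.6 + 0.21×5.3 = 4.467
Denominator: 1 + 0.39×1.8 + 0.21×9.9 = 3.781
R = 4.467/3.781 = 1.181 kJ/s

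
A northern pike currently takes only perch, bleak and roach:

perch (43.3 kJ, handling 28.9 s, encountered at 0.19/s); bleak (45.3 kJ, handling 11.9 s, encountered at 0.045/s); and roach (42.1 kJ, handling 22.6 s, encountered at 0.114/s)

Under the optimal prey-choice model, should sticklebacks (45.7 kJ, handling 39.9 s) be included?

No

Intake rate on the current diet: R = (0.19×43.3 + 0.045×45.3 + 0.114×42.1) / (1 + 0.19×28.9 + 0.045×11.9 + 0.114×22.6) = 15.06/9.603 = 1.569 kJ/s.
sticklebacks: E/h = 45.7/39.9 = 1.145 kJ/s.
Since 1.145 < R, time spent handling sticklebacks is better spent searching.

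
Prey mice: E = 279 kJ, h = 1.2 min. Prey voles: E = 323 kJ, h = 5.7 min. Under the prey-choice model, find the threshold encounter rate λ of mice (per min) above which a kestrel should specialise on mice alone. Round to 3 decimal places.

The zero-one rule: include voles iff E₂/h₂ > λE₁/(1+λh₁). Equality gives the switch point.
λE₁h₂ = E₂ + λE₂h₁ ⇒ λ = E₂/(E₁h₂ − E₂h₁) = 323/(1590 − 387.6) = 0.2686 per min.

0.269 per min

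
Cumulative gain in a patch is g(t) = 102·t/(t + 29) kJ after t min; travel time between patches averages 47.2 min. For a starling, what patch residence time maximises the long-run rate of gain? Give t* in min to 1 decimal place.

37.0 min

Maximise g(t)/(T+t): set derivative to zero → g'(t)(T+t) = g(t).
g'(t) = 102·29/(t + 29)². Setting 102·29/(t+29)² = 102t/[(t+29)(47.2+t)] gives 29(47.2+t) = t(t+29), so t² = 29×47.2 = 1369.
t* = √1369 = 37 min.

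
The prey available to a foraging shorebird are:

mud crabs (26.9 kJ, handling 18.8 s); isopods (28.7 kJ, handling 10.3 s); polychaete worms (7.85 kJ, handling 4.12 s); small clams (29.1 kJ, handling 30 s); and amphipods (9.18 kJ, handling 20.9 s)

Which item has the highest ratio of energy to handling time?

isopods

In descending order of E/h:
isopods: 28.7/10.3 = 2.79 kJ/s
polychaete worms: 7.85/4.12 = 1.91 kJ/s
mud crabs: 26.9/18.8 = 1.43 kJ/s
small clams: 29.1/30 = 0.97 kJ/s
amphipods: 9.18/20.9 = 0.439 kJ/s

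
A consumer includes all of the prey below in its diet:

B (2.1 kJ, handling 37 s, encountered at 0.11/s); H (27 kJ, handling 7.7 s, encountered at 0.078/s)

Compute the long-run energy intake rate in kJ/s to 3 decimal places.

Energy encountered per unit search time: 0.11×2.1 + 0.078×27 = 2.337 kJ/s.
Handling time per unit search time: 0.11×37 + 0.078×7.7 = 4.671.
Rate = 2.337/(1 + 4.671) = 0.4121 kJ/s.

0.412 kJ/s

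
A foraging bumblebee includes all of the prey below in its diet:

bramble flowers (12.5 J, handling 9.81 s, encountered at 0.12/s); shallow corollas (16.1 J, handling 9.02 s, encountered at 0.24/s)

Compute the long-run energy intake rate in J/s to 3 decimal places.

1.235 J/s

R = (0.12×12.5 + 0.24×16.1) / (1 + 0.12×9.81 + 0.24×9.02) = 5.364/4.342 = 1.235 J/s.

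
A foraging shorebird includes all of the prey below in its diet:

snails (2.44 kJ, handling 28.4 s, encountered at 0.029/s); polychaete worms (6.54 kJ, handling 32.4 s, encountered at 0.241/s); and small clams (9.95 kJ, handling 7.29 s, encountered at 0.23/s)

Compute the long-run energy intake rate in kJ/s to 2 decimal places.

R = Σλ_iE_i / (1 + Σλ_ih_i)
Numerator: 0.029×2.44 + 0.241×6.54 + 0.23×9.95 = 3.935
Denominator: 1 + 0.029×28.4 + 0.241×32.4 + 0.23×7.29 = 11.31
R = 3.935/11.31 = 0.348 kJ/s

0.35 kJ/s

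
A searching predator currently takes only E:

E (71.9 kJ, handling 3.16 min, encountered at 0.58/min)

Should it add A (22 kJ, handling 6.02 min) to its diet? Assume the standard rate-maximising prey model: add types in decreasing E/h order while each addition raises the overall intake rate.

No

Intake rate on the current diet: R = (0.58×71.9) / (1 + 0.58×3.16) = 41.7/2.833 = 14.72 kJ/min.
Profitability of A: 22/6.02 = 3.654 kJ/min.
3.654 < 14.72, so adding A would lower the average — exclude it.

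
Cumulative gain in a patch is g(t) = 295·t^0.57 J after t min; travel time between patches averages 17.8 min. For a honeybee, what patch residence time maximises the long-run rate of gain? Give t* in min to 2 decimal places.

Maximise g(t)/(T+t): set derivative to zero → g'(t)(T+t) = g(t).
g'(t) = 0.57·295·t^-0.43. Setting 0.57·295·t^-0.43 = 295·t^0.57/(17.8+t) gives 0.57(17.8+t) = t, so 0.43·t = 0.57×17.8.
t* = 0.57×17.8/0.43 = 23.6 min.

23.60 min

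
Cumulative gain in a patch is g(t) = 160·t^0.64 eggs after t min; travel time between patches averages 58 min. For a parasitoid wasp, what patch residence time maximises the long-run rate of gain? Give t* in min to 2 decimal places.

103.11 min

Optimal t* satisfies g'(t*) = g(t*)/(T + t*).
g'(t) = 0.64·160·t^-0.36. Setting 0.64·160·t^-0.36 = 160·t^0.64/(58+t) gives 0.64(58+t) = t, so 0.36·t = 0.64×58.
t* = 0.64×58/0.36 = 103.1 min.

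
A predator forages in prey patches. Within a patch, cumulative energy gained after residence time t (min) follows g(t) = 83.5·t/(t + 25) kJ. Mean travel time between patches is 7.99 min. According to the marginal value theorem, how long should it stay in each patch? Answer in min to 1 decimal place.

By the marginal value theorem, leave when the instantaneous gain rate g'(t) equals the habitat-wide average g(t)/(T + t).
g'(t) = 83.5·25/(t + 25)². Setting 83.5·25/(t+25)² = 83.5t/[(t+25)(7.99+t)] gives 25(7.99+t) = t(t+25), so t² = 25×7.99 = 199.8.
t* = √199.8 = 14.13 min.

14.1 min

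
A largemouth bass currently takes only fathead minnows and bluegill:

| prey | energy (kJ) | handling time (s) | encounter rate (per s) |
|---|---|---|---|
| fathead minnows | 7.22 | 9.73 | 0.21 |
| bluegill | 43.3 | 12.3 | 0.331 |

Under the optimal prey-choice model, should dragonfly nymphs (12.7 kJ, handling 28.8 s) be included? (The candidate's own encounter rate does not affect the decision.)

No

On fathead minnows and bluegill alone, R = ΣλE/(1+Σλh) = 15.85/7.115 = 2.228 kJ/s.
Profitability of dragonfly nymphs: 12.7/28.8 = 0.441 kJ/s.
Since 0.441 < R, time spent handling dragonfly nymphs is better spent searching.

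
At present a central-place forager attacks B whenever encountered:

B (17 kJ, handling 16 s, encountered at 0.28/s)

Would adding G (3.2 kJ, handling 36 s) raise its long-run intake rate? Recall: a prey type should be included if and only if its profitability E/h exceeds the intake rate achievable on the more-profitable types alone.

No

On B alone, R = ΣλE/(1+Σλh) = 4.76/5.48 = 0.8686 kJ/s.
Profitability of G: 3.2/36 = 0.08889 kJ/s.
Since 0.08889 < R, time spent handling G is better spent searching.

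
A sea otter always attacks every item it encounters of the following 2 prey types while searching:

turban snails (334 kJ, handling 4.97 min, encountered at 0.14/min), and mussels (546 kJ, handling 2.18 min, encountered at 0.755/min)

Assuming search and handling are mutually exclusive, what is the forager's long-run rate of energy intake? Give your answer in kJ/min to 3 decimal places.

R = Σλ_iE_i / (1 + Σλ_ih_i)
Numerator: 0.14×334 + 0.755×546 = 459
Denominator: 1 + 0.14×4.97 + 0.755×2.18 = 3.342
R = 459/3.342 = 137.4 kJ/min

137.352 kJ/min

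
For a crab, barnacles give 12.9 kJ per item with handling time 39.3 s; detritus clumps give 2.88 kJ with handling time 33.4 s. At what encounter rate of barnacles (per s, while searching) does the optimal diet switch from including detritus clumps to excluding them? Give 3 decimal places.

0.009 per s

Drop detritus clumps once their profitability E₂/h₂ falls below the rate achievable on barnacles alone: E₂/h₂ = λE₁/(1 + λh₁).
Solve for λ: λE₁h₂ = E₂(1 + λh₁) → λ(E₁h₂ − E₂h₁) = E₂ → λ = E₂/(E₁h₂ − E₂h₁).
λ = 2.88/(12.9×33.4 − 2.88×39.3) = 2.88/317.7 = 0.009066 per s.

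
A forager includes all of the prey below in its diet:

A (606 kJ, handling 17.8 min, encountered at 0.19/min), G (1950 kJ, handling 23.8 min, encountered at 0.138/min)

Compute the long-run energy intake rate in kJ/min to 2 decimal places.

50.12 kJ/min

Energy encountered per unit search time: 0.19×606 + 0.138×1950 = 384.2 kJ/min.
Handling time per unit search time: 0.19×17.8 + 0.138×23.8 = 6.666.
Rate = 384.2/(1 + 6.666) = 50.12 kJ/min.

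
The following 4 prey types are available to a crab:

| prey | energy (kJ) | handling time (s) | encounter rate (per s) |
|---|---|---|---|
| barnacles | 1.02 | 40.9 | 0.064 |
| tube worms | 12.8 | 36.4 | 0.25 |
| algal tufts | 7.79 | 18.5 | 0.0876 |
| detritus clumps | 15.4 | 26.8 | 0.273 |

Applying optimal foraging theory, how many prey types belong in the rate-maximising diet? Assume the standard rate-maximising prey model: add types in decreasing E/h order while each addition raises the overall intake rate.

Profitabilities (E/h, kJ/s): detritus clumps 0.575, algal tufts 0.421, tube worms 0.352, barnacles 0.0249. Add prey in this order while the next type's profitability exceeds the intake rate on those already taken.
Rate on top 1: 0.5055. algal tufts: 0.421 < 0.5055 → exclude; stop.
Optimal diet: detritus clumps — 1 of 4 types.

1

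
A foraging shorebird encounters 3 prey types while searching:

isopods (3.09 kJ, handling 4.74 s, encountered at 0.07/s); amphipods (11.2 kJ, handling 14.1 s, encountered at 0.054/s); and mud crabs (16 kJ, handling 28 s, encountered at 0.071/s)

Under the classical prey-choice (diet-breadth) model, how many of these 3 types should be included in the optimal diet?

3

Profitabilities (E/h, kJ/s): amphipods 0.794, isopods 0.652, mud crabs 0.571. Add prey in this order while the next type's profitability exceeds the intake rate on those already taken.
Rate on top 1: 0.3434. isopods: 0.652 > 0.3434 → include.
Rate on top 2: 0.3923. mud crabs: 0.571 > 0.3923 → include.
Optimal diet: amphipods, isopods, mud crabs — 3 of 3 types.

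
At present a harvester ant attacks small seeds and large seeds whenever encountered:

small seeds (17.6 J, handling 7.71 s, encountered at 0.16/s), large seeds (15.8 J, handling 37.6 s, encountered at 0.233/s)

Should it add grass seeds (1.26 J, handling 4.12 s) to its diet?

No

On small seeds and large seeds alone, R = ΣλE/(1+Σλh) = 6.497/10.99 = 0.591 J/s.
Profitability of grass seeds: 1.26/4.12 = 0.3058 J/s.
0.3058 < 0.591, so adding grass seeds would lower the average — exclude it.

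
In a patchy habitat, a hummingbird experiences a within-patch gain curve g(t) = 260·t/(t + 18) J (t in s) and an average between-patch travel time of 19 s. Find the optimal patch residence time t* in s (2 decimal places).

18.49 s

Maximise g(t)/(T+t): set derivative to zero → g'(t)(T+t) = g(t).
g'(t) = 260·18/(t + 18)². Setting 260·18/(t+18)² = 260t/[(t+18)(19+t)] gives 18(19+t) = t(t+18), so t² = 18×19 = 342.
t* = √342 = 18.49 s.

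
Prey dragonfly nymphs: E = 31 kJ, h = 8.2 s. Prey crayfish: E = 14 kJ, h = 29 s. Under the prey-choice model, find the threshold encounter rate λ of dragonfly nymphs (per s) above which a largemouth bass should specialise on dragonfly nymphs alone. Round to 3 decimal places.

0.018 per s

At the threshold, the rate on dragonfly nymphs alone equals the profitability of crayfish: λ·31/(1 + λ·8.2) = 14/29 = 0.4828.
Rearranging, λ(31 − 0.4828×8.2) = 0.4828, so λ = 0.4828/27.04 = 0.01785 per s.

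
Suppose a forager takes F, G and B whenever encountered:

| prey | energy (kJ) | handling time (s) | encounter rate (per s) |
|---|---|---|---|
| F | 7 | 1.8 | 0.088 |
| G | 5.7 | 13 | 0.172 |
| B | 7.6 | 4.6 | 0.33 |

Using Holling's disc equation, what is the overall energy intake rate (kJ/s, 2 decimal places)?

Energy encountered per unit search time: 0.088×7 + 0.172×5.7 + 0.33×7.6 = 4.104 kJ/s.
Handling time per unit search time: 0.088×1.8 + 0.172×13 + 0.33×4.6 = 3.912.
Rate = 4.104/(1 + 3.912) = 0.8355 kJ/s.

0.84 kJ/s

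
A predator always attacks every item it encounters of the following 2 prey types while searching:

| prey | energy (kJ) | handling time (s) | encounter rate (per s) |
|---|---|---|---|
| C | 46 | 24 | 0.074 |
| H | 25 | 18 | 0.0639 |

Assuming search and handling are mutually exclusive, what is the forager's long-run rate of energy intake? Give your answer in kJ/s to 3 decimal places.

R = (0.074×46 + 0.0639×25) / (1 + 0.074×24 + 0.0639×18) = 5.002/3.926 = 1.274 kJ/s.

1.274 kJ/s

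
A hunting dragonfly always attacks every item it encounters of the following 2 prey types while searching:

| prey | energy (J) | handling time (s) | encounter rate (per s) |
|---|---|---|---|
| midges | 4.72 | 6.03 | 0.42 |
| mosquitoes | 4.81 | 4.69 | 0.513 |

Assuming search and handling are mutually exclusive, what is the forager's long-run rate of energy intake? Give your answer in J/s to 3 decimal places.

0.749 J/s

Energy encountered per unit search time: 0.42×4.72 + 0.513×4.81 = 4.45 J/s.
Handling time per unit search time: 0.42×6.03 + 0.513×4.69 = 4.939.
Rate = 4.45/(1 + 4.939) = 0.7493 J/s.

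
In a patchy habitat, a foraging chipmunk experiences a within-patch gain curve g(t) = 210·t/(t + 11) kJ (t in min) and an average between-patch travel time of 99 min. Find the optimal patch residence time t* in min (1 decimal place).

33.0 min

Optimal t* satisfies g'(t*) = g(t*)/(T + t*).
g'(t) = 210·11/(t + 11)². Setting 210·11/(t+11)² = 210t/[(t+11)(99+t)] gives 11(99+t) = t(t+11), so t² = 11×99 = 1089.
t* = √1089 = 33 min.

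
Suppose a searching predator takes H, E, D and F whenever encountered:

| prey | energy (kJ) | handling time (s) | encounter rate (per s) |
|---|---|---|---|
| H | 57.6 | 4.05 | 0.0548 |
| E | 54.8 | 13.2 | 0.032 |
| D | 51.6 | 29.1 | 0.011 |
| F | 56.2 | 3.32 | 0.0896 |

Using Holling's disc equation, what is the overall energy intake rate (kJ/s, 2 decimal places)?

Energy encountered per unit search time: 0.0548×57.6 + 0.032×54.8 + 0.011×51.6 + 0.0896×56.2 = 10.51 kJ/s.
Handling time per unit search time: 0.0548×4.05 + 0.032×13.2 + 0.011×29.1 + 0.0896×3.32 = 1.262.
Rate = 10.51/(1 + 1.262) = 4.648 kJ/s.

4.65 kJ/s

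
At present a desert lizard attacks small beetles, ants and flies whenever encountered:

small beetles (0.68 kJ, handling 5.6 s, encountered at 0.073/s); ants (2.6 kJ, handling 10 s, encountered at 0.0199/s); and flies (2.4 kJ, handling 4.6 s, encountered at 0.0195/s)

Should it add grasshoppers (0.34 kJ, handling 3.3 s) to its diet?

Yes

On small beetles, ants and flies alone, R = ΣλE/(1+Σλh) = 0.1482/1.697 = 0.08729 kJ/s.
Profitability of grasshoppers: 0.34/3.3 = 0.103 kJ/s.
0.103 > 0.08729, so adding grasshoppers raises the average — include it.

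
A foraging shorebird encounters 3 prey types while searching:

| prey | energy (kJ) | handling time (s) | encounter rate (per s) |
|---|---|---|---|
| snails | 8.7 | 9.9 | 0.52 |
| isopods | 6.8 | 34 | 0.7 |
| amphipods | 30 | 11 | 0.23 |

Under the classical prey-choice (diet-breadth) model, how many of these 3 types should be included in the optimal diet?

1

Rank by E/h (kJ/s): amphipods 2.73, snails 0.879, isopods 0.2. Include each in turn until the next type's E/h falls below the running intake rate.
Rate on top 1: 1.955. snails: 0.879 < 1.955 → exclude; stop.
Optimal diet: amphipods — 1 of 3 types.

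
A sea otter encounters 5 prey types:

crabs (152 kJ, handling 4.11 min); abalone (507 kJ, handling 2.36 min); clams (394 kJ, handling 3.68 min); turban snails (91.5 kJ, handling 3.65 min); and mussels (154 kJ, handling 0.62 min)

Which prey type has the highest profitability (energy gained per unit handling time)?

mussels

Profitability E/h (kJ/min): crabs = 152/4.11 = 37, abalone = 507/2.36 = 215, clams = 394/3.68 = 107, turban snails = 91.5/3.65 = 25.1, mussels = 154/0.62 = 248.
Ranked: mussels > abalone > clams > crabs > turban snails.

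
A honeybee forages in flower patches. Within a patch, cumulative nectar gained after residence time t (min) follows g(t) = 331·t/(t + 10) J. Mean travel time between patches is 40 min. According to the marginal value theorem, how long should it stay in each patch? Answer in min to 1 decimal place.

Maximise g(t)/(T+t): set derivative to zero → g'(t)(T+t) = g(t).
g'(t) = 331·10/(t + 10)². Setting 331·10/(t+10)² = 331t/[(t+10)(40+t)] gives 10(40+t) = t(t+10), so t² = 10×40 = 400.
t* = √400 = 20 min.

20.0 min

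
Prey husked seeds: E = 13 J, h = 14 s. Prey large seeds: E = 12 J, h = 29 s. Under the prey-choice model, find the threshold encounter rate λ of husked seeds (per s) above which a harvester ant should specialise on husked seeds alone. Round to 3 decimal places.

0.057 per s

Drop large seeds once their profitability E₂/h₂ falls below the rate achievable on husked seeds alone: E₂/h₂ = λE₁/(1 + λh₁).
Solve for λ: λE₁h₂ = E₂(1 + λh₁) → λ(E₁h₂ − E₂h₁) = E₂ → λ = E₂/(E₁h₂ − E₂h₁).
λ = 12/(13×29 − 12×14) = 12/209 = 0.05742 per s.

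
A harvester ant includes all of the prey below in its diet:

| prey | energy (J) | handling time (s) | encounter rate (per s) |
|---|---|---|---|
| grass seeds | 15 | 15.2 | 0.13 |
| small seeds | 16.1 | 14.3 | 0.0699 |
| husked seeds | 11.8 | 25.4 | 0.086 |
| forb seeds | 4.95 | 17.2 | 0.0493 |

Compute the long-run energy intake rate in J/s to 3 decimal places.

R = Σλ_iE_i / (1 + Σλ_ih_i)
Numerator: 0.13×15 + 0.0699×16.1 + 0.086×11.8 + 0.0493×4.95 = 4.334
Denominator: 1 + 0.13×15.2 + 0.0699×14.3 + 0.086×25.4 + 0.0493×17.2 = 7.008
R = 4.334/7.008 = 0.6185 J/s

0.618 J/s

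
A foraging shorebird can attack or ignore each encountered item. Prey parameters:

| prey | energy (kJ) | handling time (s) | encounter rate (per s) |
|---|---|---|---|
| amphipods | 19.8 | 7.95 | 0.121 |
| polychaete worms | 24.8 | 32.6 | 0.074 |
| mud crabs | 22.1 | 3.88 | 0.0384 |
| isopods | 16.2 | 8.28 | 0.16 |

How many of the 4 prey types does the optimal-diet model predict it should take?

3

Rank by E/h (kJ/s): mud crabs 5.7, amphipods 2.49, isopods 1.96, polychaete worms 0.761. Include each in turn until the next type's E/h falls below the running intake rate.
Rate on top 1: 0.7386. amphipods: 2.49 > 0.7386 → include.
Rate on top 2: 1.537. isopods: 1.96 > 1.537 → include.
Rate on top 3: 1.699. polychaete worms: 0.761 < 1.699 → exclude; stop.
Optimal diet: mud crabs, amphipods, isopods — 3 of 4 types.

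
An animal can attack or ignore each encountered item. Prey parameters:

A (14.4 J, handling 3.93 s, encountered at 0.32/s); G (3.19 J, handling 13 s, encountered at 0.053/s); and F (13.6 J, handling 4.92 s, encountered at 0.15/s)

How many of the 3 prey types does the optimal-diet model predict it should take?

Profitabilities (E/h, J/s): A 3.66, F 2.76, G 0.245. Add prey in this order while the next type's profitability exceeds the intake rate on those already taken.
Rate on top 1: 2.041. F: 2.76 > 2.041 → include.
Rate on top 2: 2.219. G: 0.245 < 2.219 → exclude; stop.
Optimal diet: A, F — 2 of 3 types.

2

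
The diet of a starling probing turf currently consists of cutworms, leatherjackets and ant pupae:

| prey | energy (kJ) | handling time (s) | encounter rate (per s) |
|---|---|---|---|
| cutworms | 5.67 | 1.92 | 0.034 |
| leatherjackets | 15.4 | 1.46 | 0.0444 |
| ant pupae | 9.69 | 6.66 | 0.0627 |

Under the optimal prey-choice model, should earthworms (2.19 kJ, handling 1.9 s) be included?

Yes

Intake rate on the current diet: R = (0.034×5.67 + 0.0444×15.4 + 0.0627×9.69) / (1 + 0.034×1.92 + 0.0444×1.46 + 0.0627×6.66) = 1.484/1.548 = 0.9589 kJ/s.
earthworms: E/h = 2.19/1.9 = 1.153 kJ/s.
1.153 > 0.9589, so adding earthworms raises the average — include it.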